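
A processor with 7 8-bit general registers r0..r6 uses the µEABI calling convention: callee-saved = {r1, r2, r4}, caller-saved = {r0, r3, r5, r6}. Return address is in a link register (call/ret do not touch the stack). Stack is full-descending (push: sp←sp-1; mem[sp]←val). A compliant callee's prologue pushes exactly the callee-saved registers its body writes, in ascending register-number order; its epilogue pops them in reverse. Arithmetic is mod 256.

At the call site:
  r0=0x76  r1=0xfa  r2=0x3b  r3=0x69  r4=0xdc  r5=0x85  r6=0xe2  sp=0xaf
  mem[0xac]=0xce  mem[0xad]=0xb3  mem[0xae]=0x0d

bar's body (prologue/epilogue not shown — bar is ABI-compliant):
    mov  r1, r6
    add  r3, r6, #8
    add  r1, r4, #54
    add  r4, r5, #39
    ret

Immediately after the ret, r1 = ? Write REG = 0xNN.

REG = 0xfa

prologue: push r1 -> mem[0xae]=0xfa, sp=0xae
prologue: push r4 -> mem[0xad]=0xdc, sp=0xad
body[0] mov  r1, r6 -> r1=0xe2
body[1] add  r3, r6, #8 -> r3=0xea
body[2] add  r1, r4, #54 -> r1=0x12
body[3] add  r4, r5, #39 -> r4=0xac
epilogue: pop r4=0xdc, sp=0xae
epilogue: pop r1=0xfa, sp=0xaf
r1 is callee-saved -> restored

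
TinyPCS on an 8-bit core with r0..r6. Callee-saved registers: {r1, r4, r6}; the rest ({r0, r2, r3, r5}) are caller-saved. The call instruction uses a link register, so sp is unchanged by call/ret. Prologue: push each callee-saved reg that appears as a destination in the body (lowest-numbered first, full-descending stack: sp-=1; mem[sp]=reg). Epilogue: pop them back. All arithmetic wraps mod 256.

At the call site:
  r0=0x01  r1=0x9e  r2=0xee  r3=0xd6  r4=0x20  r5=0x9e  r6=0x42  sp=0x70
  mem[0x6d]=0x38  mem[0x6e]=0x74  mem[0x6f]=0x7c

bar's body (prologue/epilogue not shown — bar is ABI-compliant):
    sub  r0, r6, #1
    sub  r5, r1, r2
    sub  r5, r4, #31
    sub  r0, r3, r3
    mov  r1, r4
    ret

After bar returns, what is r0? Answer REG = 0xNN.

prologue: push r1 -> mem[0x6f]=0x9e, sp=0x6f
body[0] sub  r0, r6, #1 -> r0=0x41
body[1] sub  r5, r1, r2 -> r5=0xb0
body[2] sub  r5, r4, #31 -> r5=0x01
body[3] sub  r0, r3, r3 -> r0=0x00
body[4] mov  r1, r4 -> r1=0x20
epilogue: pop r1=0x9e, sp=0x70
r0 is caller-saved -> body value

REG = 0x00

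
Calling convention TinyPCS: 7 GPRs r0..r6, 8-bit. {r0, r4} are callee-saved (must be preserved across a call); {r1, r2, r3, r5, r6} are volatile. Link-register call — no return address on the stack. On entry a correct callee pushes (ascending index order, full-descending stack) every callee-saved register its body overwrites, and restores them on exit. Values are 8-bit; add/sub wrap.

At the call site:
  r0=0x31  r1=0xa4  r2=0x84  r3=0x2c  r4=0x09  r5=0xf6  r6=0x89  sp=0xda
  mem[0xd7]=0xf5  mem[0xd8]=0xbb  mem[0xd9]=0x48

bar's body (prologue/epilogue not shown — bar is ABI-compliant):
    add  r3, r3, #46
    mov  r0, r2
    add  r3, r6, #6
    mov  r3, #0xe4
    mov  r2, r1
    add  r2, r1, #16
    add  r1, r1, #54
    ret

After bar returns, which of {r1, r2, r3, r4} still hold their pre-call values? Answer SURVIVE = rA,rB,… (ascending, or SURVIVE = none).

prologue: push r0 -> mem[0xd9]=0x31, sp=0xd9
body[0] add  r3, r3, #46 -> r3=0x5a
body[1] mov  r0, r2 -> r0=0x84
body[2] add  r3, r6, #6 -> r3=0x8f
body[3] mov  r3, #0xe4 -> r3=0xe4
body[4] mov  r2, r1 -> r2=0xa4
body[5] add  r2, r1, #16 -> r2=0xb4
body[6] add  r1, r1, #54 -> r1=0xda
epilogue: pop r0=0x31, sp=0xda
r1: caller-saved, written=True
r2: caller-saved, written=True
r3: caller-saved, written=True
r4: callee-saved, written=False

SURVIVE = r4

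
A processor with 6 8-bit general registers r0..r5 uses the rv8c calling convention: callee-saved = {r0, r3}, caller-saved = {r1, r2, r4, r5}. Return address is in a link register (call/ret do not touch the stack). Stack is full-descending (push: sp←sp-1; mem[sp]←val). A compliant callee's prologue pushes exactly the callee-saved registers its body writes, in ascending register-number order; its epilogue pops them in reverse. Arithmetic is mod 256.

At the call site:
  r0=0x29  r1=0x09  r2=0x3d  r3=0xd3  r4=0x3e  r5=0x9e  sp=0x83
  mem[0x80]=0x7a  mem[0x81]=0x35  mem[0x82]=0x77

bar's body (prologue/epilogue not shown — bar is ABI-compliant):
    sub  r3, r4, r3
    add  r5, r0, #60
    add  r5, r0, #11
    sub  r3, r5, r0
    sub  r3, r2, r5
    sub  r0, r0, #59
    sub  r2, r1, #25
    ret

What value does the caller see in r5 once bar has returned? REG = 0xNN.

REG = 0x34

prologue: push r0 -> mem[0x82]=0x29, sp=0x82
prologue: push r3 -> mem[0x81]=0xd3, sp=0x81
body[0] sub  r3, r4, r3 -> r3=0x6b
body[1] add  r5, r0, #60 -> r5=0x65
body[2] add  r5, r0, #11 -> r5=0x34
body[3] sub  r3, r5, r0 -> r3=0x0b
body[4] sub  r3, r2, r5 -> r3=0x09
body[5] sub  r0, r0, #59 -> r0=0xee
body[6] sub  r2, r1, #25 -> r2=0xf0
epilogue: pop r3=0xd3, sp=0x82
epilogue: pop r0=0x29, sp=0x83
r5 is caller-saved -> body value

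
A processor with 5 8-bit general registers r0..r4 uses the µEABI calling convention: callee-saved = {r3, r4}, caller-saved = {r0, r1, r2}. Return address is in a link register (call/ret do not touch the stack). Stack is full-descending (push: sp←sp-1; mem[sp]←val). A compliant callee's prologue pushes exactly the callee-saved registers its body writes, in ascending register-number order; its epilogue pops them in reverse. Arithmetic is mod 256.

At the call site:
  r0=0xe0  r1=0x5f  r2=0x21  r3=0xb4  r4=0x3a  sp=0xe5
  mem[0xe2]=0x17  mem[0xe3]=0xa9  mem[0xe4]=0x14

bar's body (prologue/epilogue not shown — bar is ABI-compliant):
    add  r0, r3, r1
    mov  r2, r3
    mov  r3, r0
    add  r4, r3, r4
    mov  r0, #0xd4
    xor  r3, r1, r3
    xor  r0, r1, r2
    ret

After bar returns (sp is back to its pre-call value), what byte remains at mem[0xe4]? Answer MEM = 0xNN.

prologue: push r3 → mem[0xe4]=0xb4, sp=0xe4
prologue: push r4 → mem[0xe3]=0x3a, sp=0xe3
body[0] add  r0, r3, r1 → r0=0x13
body[1] mov  r2, r3 → r2=0xb4
body[2] mov  r3, r0 → r3=0x13
body[3] add  r4, r3, r4 → r4=0x4d
body[4] mov  r0, #0xd4 → r0=0xd4
body[5] xor  r3, r1, r3 → r3=0x4c
body[6] xor  r0, r1, r2 → r0=0xeb
epilogue: pop r4=0x3a, sp=0xe4
epilogue: pop r3=0xb4, sp=0xe5
prologue pushed ['r3', 'r4'] at ['0xe4', '0xe3']

MEM = 0xb4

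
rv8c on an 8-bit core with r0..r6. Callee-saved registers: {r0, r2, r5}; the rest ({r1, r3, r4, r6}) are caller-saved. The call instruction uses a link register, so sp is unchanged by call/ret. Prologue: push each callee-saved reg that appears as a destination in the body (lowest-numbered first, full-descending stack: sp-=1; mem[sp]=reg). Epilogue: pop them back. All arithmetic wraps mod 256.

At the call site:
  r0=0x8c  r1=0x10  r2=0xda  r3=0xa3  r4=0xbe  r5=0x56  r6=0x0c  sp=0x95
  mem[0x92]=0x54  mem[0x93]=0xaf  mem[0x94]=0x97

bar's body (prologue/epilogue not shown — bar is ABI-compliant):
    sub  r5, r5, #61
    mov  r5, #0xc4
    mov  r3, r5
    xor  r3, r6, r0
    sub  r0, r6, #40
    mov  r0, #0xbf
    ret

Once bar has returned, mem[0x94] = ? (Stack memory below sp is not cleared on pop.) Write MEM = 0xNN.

prologue: push r0 → mem[0x94]=0x8c, sp=0x94
prologue: push r5 → mem[0x93]=0x56, sp=0x93
body[0] sub  r5, r5, #61 → r5=0x19
body[1] mov  r5, #0xc4 → r5=0xc4
body[2] mov  r3, r5 → r3=0xc4
body[3] xor  r3, r6, r0 → r3=0x80
body[4] sub  r0, r6, #40 → r0=0xe4
body[5] mov  r0, #0xbf → r0=0xbf
epilogue: pop r5=0x56, sp=0x94
epilogue: pop r0=0x8c, sp=0x95
prologue pushed ['r0', 'r5'] at ['0x94', '0x93']

MEM = 0x8c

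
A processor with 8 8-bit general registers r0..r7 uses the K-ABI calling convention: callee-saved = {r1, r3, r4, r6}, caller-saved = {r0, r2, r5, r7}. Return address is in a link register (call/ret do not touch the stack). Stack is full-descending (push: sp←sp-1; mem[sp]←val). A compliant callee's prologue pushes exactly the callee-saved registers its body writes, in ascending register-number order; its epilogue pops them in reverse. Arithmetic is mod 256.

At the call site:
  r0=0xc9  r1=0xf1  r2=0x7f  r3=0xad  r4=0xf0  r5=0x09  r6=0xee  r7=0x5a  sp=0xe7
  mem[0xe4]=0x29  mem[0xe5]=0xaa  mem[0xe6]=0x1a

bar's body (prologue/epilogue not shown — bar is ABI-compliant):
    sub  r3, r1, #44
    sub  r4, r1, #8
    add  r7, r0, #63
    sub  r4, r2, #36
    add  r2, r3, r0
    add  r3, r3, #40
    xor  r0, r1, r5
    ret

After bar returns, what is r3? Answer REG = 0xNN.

prologue: push r3 → mem[0xe6]=0xad, sp=0xe6
prologue: push r4 → mem[0xe5]=0xf0, sp=0xe5
body[0] sub  r3, r1, #44 → r3=0xc5
body[1] sub  r4, r1, #8 → r4=0xe9
body[2] add  r7, r0, #63 → r7=0x08
body[3] sub  r4, r2, #36 → r4=0x5b
body[4] add  r2, r3, r0 → r2=0x8e
body[5] add  r3, r3, #40 → r3=0xed
body[6] xor  r0, r1, r5 → r0=0xf8
epilogue: pop r4=0xf0, sp=0xe6
epilogue: pop r3=0xad, sp=0xe7
r3 is callee-saved → restored

REG = 0xad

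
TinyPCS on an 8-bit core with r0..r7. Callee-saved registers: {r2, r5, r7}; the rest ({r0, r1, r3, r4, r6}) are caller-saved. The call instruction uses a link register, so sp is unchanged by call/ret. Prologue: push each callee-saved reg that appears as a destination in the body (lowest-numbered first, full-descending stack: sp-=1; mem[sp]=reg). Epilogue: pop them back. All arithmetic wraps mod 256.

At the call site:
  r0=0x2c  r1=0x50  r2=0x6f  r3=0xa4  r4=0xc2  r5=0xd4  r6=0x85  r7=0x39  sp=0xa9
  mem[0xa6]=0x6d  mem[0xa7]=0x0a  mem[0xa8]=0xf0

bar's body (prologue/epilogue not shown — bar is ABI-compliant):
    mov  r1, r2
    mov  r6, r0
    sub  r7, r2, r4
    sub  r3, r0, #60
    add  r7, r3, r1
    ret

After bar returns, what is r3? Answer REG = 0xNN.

REG = 0xf0

prologue: push r7 -> mem[0xa8]=0x39, sp=0xa8
body[0] mov  r1, r2 -> r1=0x6f
body[1] mov  r6, r0 -> r6=0x2c
body[2] sub  r7, r2, r4 -> r7=0xad
body[3] sub  r3, r0, #60 -> r3=0xf0
body[4] add  r7, r3, r1 -> r7=0x5f
epilogue: pop r7=0x39, sp=0xa9
r3 is caller-saved -> body value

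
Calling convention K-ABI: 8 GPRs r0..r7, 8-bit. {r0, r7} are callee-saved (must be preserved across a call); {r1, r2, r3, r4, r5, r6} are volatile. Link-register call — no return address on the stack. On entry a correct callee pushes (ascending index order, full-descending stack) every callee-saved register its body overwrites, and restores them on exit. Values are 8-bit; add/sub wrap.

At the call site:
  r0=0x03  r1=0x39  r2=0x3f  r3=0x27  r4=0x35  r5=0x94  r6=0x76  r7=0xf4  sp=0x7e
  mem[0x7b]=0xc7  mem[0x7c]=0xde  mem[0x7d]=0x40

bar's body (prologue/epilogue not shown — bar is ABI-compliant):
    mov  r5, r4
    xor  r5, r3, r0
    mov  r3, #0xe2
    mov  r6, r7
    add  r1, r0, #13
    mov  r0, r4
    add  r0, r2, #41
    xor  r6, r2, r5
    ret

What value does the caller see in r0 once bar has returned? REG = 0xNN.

REG = 0x03

prologue: push r0 → mem[0x7d]=0x03, sp=0x7d
body[0] mov  r5, r4 → r5=0x35
body[1] xor  r5, r3, r0 → r5=0x24
body[2] mov  r3, #0xe2 → r3=0xe2
body[3] mov  r6, r7 → r6=0xf4
body[4] add  r1, r0, #13 → r1=0x10
body[5] mov  r0, r4 → r0=0x35
body[6] add  r0, r2, #41 → r0=0x68
body[7] xor  r6, r2, r5 → r6=0x1b
epilogue: pop r0=0x03, sp=0x7e
r0 is callee-saved → restored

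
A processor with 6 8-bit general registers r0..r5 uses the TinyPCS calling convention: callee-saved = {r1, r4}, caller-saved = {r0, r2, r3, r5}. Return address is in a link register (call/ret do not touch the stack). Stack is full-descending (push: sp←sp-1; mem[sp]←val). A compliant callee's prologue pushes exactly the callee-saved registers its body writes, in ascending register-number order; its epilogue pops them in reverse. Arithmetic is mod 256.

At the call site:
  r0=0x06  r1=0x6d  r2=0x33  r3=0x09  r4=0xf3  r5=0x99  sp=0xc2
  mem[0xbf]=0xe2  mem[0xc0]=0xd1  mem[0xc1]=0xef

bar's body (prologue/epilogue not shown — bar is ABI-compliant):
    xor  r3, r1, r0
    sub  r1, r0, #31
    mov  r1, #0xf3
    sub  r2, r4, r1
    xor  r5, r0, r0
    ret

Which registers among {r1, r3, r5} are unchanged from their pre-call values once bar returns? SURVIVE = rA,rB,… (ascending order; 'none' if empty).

prologue: push r1 -> mem[0xc1]=0x6d, sp=0xc1
body[0] xor  r3, r1, r0 -> r3=0x6b
body[1] sub  r1, r0, #31 -> r1=0xe7
body[2] mov  r1, #0xf3 -> r1=0xf3
body[3] sub  r2, r4, r1 -> r2=0x00
body[4] xor  r5, r0, r0 -> r5=0x00
epilogue: pop r1=0x6d, sp=0xc2
r1: callee-saved, written=True
r3: caller-saved, written=True
r5: caller-saved, written=True

SURVIVE = r1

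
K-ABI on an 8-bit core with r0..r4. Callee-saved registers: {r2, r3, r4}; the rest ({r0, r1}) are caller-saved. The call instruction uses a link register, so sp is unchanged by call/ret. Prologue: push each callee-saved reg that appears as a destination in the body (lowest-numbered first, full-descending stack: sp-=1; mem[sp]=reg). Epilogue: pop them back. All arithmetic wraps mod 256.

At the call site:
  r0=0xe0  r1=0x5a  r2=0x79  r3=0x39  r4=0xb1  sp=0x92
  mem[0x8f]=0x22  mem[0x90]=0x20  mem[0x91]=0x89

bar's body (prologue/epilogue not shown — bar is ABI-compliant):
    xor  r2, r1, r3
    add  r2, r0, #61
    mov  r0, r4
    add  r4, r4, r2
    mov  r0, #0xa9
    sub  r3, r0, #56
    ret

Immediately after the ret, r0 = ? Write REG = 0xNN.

prologue: push r2 → mem[0x91]=0x79, sp=0x91
prologue: push r3 → mem[0x90]=0x39, sp=0x90
prologue: push r4 → mem[0x8f]=0xb1, sp=0x8f
body[0] xor  r2, r1, r3 → r2=0x63
body[1] add  r2, r0, #61 → r2=0x1d
body[2] mov  r0, r4 → r0=0xb1
body[3] add  r4, r4, r2 → r4=0xce
body[4] mov  r0, #0xa9 → r0=0xa9
body[5] sub  r3, r0, #56 → r3=0x71
epilogue: pop r4=0xb1, sp=0x90
epilogue: pop r3=0x39, sp=0x91
epilogue: pop r2=0x79, sp=0x92
r0 is caller-saved → body value

REG = 0xa9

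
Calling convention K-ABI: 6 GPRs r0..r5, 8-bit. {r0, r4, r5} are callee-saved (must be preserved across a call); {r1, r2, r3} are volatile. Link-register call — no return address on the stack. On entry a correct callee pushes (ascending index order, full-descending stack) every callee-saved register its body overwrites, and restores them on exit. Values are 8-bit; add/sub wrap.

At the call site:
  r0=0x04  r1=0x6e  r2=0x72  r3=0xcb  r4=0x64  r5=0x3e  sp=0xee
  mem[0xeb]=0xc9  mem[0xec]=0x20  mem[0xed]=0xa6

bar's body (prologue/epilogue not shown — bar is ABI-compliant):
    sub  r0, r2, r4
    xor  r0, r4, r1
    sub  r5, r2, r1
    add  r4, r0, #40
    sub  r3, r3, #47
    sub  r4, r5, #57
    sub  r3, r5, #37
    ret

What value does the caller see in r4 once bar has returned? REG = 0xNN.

REG = 0x64

prologue: push r0 → mem[0xed]=0x04, sp=0xed
prologue: push r4 → mem[0xec]=0x64, sp=0xec
prologue: push r5 → mem[0xeb]=0x3e, sp=0xeb
body[0] sub  r0, r2, r4 → r0=0x0e
body[1] xor  r0, r4, r1 → r0=0x0a
body[2] sub  r5, r2, r1 → r5=0x04
body[3] add  r4, r0, #40 → r4=0x32
body[4] sub  r3, r3, #47 → r3=0x9c
body[5] sub  r4, r5, #57 → r4=0xcb
body[6] sub  r3, r5, #37 → r3=0xdf
epilogue: pop r5=0x3e, sp=0xec
epilogue: pop r4=0x64, sp=0xed
epilogue: pop r0=0x04, sp=0xee
r4 is callee-saved → restored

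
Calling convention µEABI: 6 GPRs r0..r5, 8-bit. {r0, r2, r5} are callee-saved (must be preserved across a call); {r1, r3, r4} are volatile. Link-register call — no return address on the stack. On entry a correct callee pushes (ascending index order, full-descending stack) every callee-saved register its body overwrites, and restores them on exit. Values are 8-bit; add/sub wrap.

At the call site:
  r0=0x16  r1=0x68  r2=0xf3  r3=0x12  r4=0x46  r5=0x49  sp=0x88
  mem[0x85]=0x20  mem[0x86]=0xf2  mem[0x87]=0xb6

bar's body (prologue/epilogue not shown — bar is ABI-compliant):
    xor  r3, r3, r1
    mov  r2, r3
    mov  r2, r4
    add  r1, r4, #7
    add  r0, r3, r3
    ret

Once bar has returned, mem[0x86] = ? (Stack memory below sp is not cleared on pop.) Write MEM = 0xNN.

prologue: push r0 -> mem[0x87]=0x16, sp=0x87
prologue: push r2 -> mem[0x86]=0xf3, sp=0x86
body[0] xor  r3, r3, r1 -> r3=0x7a
body[1] mov  r2, r3 -> r2=0x7a
body[2] mov  r2, r4 -> r2=0x46
body[3] add  r1, r4, #7 -> r1=0x4d
body[4] add  r0, r3, r3 -> r0=0xf4
epilogue: pop r2=0xf3, sp=0x87
epilogue: pop r0=0x16, sp=0x88
prologue pushed ['r0', 'r2'] at ['0x87', '0x86']

MEM = 0xf3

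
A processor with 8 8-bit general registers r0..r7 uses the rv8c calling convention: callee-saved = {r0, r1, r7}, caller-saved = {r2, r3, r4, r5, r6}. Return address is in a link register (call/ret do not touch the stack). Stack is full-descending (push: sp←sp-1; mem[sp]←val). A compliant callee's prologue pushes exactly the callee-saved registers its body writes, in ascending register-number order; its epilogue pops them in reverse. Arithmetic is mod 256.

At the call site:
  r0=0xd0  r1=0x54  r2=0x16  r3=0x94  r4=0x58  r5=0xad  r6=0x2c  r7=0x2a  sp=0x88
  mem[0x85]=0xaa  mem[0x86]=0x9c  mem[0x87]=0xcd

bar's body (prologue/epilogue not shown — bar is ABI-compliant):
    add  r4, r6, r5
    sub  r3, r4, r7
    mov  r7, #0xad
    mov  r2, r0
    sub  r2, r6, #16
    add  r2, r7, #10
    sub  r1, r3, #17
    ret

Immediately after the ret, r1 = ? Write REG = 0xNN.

prologue: push r1 → mem[0x87]=0x54, sp=0x87
prologue: push r7 → mem[0x86]=0x2a, sp=0x86
body[0] add  r4, r6, r5 → r4=0xd9
body[1] sub  r3, r4, r7 → r3=0xaf
body[2] mov  r7, #0xad → r7=0xad
body[3] mov  r2, r0 → r2=0xd0
body[4] sub  r2, r6, #16 → r2=0x1c
body[5] add  r2, r7, #10 → r2=0xb7
body[6] sub  r1, r3, #17 → r1=0x9e
epilogue: pop r7=0x2a, sp=0x87
epilogue: pop r1=0x54, sp=0x88
r1 is callee-saved → restored

REG = 0x54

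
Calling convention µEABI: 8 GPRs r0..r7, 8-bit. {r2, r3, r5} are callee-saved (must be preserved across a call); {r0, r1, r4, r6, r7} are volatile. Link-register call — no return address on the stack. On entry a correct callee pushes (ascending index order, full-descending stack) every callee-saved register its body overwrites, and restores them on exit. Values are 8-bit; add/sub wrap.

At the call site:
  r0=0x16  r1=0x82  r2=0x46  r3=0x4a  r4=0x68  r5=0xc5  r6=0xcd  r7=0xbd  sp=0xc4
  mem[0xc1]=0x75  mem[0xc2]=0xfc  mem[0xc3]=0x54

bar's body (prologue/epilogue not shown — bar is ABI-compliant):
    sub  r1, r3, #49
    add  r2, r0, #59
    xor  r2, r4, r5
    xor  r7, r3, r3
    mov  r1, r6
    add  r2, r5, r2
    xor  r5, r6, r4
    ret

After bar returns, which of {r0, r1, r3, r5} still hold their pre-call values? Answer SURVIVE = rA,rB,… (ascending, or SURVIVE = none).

SURVIVE = r0,r3,r5

prologue: push r2 -> mem[0xc3]=0x46, sp=0xc3
prologue: push r5 -> mem[0xc2]=0xc5, sp=0xc2
body[0] sub  r1, r3, #49 -> r1=0x19
body[1] add  r2, r0, #59 -> r2=0x51
body[2] xor  r2, r4, r5 -> r2=0xad
body[3] xor  r7, r3, r3 -> r7=0x00
body[4] mov  r1, r6 -> r1=0xcd
body[5] add  r2, r5, r2 -> r2=0x72
body[6] xor  r5, r6, r4 -> r5=0xa5
epilogue: pop r5=0xc5, sp=0xc3
epilogue: pop r2=0x46, sp=0xc4
r0: caller-saved, written=False
r1: caller-saved, written=True
r3: callee-saved, written=False
r5: callee-saved, written=True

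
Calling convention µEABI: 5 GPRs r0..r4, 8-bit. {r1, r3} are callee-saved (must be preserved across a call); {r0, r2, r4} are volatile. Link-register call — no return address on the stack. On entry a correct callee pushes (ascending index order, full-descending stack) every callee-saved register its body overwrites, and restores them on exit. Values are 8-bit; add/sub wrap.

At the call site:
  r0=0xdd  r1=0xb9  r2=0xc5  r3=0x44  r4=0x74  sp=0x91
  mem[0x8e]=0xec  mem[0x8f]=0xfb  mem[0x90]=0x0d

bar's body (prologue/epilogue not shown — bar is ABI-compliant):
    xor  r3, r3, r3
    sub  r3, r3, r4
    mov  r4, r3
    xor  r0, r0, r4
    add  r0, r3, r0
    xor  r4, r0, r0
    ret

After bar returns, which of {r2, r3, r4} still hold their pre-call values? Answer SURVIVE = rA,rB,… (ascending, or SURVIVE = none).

SURVIVE = r2,r3

prologue: push r3 → mem[0x90]=0x44, sp=0x90
body[0] xor  r3, r3, r3 → r3=0x00
body[1] sub  r3, r3, r4 → r3=0x8c
body[2] mov  r4, r3 → r4=0x8c
body[3] xor  r0, r0, r4 → r0=0x51
body[4] add  r0, r3, r0 → r0=0xdd
body[5] xor  r4, r0, r0 → r4=0x00
epilogue: pop r3=0x44, sp=0x91
r2: caller-saved, written=False
r3: callee-saved, written=True
r4: caller-saved, written=True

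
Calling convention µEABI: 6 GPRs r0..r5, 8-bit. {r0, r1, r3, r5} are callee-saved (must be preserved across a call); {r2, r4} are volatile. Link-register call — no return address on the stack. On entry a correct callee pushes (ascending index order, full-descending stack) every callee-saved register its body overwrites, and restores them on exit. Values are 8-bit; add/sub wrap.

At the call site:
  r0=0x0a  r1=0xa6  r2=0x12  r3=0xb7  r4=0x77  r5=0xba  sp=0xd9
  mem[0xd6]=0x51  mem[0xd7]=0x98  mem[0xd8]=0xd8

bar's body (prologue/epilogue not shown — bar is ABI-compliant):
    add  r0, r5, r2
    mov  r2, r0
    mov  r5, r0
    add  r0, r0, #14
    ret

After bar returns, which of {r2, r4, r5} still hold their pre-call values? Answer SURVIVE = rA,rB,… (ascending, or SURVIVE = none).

prologue: push r0 → mem[0xd8]=0x0a, sp=0xd8
prologue: push r5 → mem[0xd7]=0xba, sp=0xd7
body[0] add  r0, r5, r2 → r0=0xcc
body[1] mov  r2, r0 → r2=0xcc
body[2] mov  r5, r0 → r5=0xcc
body[3] add  r0, r0, #14 → r0=0xda
epilogue: pop r5=0xba, sp=0xd8
epilogue: pop r0=0x0a, sp=0xd9
r2: caller-saved, written=True
r4: caller-saved, written=False
r5: callee-saved, written=True

SURVIVE = r4,r5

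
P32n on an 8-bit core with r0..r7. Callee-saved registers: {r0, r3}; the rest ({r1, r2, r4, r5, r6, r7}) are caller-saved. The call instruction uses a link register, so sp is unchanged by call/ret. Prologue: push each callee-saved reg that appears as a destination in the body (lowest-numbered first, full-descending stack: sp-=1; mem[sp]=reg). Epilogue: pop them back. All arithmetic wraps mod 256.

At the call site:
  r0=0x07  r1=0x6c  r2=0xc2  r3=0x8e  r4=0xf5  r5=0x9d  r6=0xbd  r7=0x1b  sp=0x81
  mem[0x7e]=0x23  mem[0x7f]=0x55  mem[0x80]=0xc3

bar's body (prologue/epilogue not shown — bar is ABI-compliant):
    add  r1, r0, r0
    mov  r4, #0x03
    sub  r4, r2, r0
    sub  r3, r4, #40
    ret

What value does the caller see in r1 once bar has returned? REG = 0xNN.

prologue: push r3 -> mem[0x80]=0x8e, sp=0x80
body[0] add  r1, r0, r0 -> r1=0x0e
body[1] mov  r4, #0x03 -> r4=0x03
body[2] sub  r4, r2, r0 -> r4=0xbb
body[3] sub  r3, r4, #40 -> r3=0x93
epilogue: pop r3=0x8e, sp=0x81
r1 is caller-saved -> body value

REG = 0x0e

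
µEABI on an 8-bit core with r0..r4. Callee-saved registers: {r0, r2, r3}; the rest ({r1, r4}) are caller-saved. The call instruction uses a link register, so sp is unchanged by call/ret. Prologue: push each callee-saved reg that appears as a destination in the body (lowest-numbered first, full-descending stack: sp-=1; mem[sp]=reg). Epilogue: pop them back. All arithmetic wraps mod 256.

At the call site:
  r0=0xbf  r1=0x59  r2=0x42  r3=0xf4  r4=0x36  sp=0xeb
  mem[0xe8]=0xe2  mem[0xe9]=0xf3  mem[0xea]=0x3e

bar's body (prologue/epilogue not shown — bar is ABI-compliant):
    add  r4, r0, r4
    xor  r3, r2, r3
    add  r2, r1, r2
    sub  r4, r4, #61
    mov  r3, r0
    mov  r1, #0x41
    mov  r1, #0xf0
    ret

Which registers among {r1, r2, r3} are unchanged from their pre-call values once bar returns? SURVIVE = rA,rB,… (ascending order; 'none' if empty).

prologue: push r2 -> mem[0xea]=0x42, sp=0xea
prologue: push r3 -> mem[0xe9]=0xf4, sp=0xe9
body[0] add  r4, r0, r4 -> r4=0xf5
body[1] xor  r3, r2, r3 -> r3=0xb6
body[2] add  r2, r1, r2 -> r2=0x9b
body[3] sub  r4, r4, #61 -> r4=0xb8
body[4] mov  r3, r0 -> r3=0xbf
body[5] mov  r1, #0x41 -> r1=0x41
body[6] mov  r1, #0xf0 -> r1=0xf0
epilogue: pop r3=0xf4, sp=0xea
epilogue: pop r2=0x42, sp=0xeb
r1: caller-saved, written=True
r2: callee-saved, written=True
r3: callee-saved, written=True

SURVIVE = r2,r3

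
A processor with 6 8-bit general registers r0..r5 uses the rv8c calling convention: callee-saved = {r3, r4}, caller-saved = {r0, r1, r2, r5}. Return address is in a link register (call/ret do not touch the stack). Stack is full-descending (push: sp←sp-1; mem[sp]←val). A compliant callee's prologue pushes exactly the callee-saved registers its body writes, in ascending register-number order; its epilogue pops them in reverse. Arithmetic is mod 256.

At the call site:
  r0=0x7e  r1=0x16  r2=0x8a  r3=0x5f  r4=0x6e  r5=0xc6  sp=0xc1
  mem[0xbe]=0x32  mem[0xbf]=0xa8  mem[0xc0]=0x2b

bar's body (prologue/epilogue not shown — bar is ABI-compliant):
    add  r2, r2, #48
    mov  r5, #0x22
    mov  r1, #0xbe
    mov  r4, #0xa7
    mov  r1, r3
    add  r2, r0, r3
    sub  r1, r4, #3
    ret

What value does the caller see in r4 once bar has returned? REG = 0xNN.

REG = 0x6e

prologue: push r4 -> mem[0xc0]=0x6e, sp=0xc0
body[0] add  r2, r2, #48 -> r2=0xba
body[1] mov  r5, #0x22 -> r5=0x22
body[2] mov  r1, #0xbe -> r1=0xbe
body[3] mov  r4, #0xa7 -> r4=0xa7
body[4] mov  r1, r3 -> r1=0x5f
body[5] add  r2, r0, r3 -> r2=0xdd
body[6] sub  r1, r4, #3 -> r1=0xa4
epilogue: pop r4=0x6e, sp=0xc1
r4 is callee-saved -> restored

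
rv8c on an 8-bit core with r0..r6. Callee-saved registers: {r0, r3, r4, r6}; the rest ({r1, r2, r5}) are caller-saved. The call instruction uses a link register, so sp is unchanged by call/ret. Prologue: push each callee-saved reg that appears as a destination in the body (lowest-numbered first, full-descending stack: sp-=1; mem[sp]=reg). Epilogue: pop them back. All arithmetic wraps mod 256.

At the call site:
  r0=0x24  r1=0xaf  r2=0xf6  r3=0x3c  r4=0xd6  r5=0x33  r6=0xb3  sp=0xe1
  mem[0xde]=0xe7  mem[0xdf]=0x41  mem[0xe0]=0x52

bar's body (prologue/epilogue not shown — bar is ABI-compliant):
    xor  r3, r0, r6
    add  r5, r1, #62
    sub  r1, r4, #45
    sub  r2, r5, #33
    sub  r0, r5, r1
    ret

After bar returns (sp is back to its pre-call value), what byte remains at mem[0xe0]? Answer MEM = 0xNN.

prologue: push r0 → mem[0xe0]=0x24, sp=0xe0
prologue: push r3 → mem[0xdf]=0x3c, sp=0xdf
body[0] xor  r3, r0, r6 → r3=0x97
body[1] add  r5, r1, #62 → r5=0xed
body[2] sub  r1, r4, #45 → r1=0xa9
body[3] sub  r2, r5, #33 → r2=0xcc
body[4] sub  r0, r5, r1 → r0=0x44
epilogue: pop r3=0x3c, sp=0xe0
epilogue: pop r0=0x24, sp=0xe1
prologue pushed ['r0', 'r3'] at ['0xe0', '0xdf']

MEM = 0x24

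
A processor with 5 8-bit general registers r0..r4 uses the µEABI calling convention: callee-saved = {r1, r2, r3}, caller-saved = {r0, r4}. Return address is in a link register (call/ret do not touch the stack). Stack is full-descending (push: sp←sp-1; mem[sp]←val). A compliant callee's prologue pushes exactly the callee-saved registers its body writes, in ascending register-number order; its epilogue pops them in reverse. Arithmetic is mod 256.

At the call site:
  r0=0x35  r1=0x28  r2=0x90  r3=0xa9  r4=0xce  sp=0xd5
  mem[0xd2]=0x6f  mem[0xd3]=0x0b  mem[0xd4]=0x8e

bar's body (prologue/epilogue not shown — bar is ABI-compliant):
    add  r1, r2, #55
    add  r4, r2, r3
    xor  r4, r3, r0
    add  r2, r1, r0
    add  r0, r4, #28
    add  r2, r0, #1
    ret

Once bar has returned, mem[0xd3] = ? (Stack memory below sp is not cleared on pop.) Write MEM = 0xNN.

prologue: push r1 → mem[0xd4]=0x28, sp=0xd4
prologue: push r2 → mem[0xd3]=0x90, sp=0xd3
body[0] add  r1, r2, #55 → r1=0xc7
body[1] add  r4, r2, r3 → r4=0x39
body[2] xor  r4, r3, r0 → r4=0x9c
body[3] add  r2, r1, r0 → r2=0xfc
body[4] add  r0, r4, #28 → r0=0xb8
body[5] add  r2, r0, #1 → r2=0xb9
epilogue: pop r2=0x90, sp=0xd4
epilogue: pop r1=0x28, sp=0xd5
prologue pushed ['r1', 'r2'] at ['0xd4', '0xd3']

MEM = 0x90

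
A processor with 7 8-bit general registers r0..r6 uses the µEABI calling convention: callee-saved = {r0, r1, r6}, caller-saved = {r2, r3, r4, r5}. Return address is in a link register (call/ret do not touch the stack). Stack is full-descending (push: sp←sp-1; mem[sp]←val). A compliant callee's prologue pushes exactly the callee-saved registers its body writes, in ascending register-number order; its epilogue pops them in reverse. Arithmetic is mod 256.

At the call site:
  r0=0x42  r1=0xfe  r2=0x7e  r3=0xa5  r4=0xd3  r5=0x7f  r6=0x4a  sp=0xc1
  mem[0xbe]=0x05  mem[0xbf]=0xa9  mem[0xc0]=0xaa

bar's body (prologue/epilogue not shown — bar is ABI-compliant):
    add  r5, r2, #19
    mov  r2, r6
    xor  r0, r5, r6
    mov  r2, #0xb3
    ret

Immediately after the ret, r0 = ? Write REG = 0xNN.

prologue: push r0 → mem[0xc0]=0x42, sp=0xc0
body[0] add  r5, r2, #19 → r5=0x91
body[1] mov  r2, r6 → r2=0x4a
body[2] xor  r0, r5, r6 → r0=0xdb
body[3] mov  r2, #0xb3 → r2=0xb3
epilogue: pop r0=0x42, sp=0xc1
r0 is callee-saved → restored

REG = 0x42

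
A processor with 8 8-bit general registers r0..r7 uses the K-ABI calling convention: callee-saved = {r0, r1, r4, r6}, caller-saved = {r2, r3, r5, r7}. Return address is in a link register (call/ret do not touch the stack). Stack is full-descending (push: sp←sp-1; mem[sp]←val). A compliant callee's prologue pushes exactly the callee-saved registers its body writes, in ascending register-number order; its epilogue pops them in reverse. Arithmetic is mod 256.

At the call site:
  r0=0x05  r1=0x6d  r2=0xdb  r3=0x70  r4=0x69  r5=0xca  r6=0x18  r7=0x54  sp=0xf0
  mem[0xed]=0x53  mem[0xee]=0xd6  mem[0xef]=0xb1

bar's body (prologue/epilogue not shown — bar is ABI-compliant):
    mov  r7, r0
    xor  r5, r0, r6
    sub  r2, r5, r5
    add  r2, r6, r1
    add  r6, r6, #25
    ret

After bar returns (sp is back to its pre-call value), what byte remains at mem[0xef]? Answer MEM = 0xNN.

MEM = 0x18

prologue: push r6 -> mem[0xef]=0x18, sp=0xef
body[0] mov  r7, r0 -> r7=0x05
body[1] xor  r5, r0, r6 -> r5=0x1d
body[2] sub  r2, r5, r5 -> r2=0x00
body[3] add  r2, r6, r1 -> r2=0x85
body[4] add  r6, r6, #25 -> r6=0x31
epilogue: pop r6=0x18, sp=0xf0
prologue pushed ['r6'] at ['0xef']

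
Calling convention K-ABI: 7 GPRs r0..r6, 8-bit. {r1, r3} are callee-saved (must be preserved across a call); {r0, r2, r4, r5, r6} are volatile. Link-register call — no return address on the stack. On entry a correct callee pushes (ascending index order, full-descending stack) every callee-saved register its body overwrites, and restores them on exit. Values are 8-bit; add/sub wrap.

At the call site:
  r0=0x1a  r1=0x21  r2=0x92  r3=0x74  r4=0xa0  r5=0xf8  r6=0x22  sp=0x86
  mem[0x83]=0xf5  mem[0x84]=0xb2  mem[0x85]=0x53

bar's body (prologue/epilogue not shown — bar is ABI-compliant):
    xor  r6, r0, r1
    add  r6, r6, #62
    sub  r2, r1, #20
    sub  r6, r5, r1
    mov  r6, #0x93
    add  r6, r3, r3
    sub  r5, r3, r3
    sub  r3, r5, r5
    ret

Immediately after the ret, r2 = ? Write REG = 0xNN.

prologue: push r3 → mem[0x85]=0x74, sp=0x85
body[0] xor  r6, r0, r1 → r6=0x3b
body[1] add  r6, r6, #62 → r6=0x79
body[2] sub  r2, r1, #20 → r2=0x0d
body[3] sub  r6, r5, r1 → r6=0xd7
body[4] mov  r6, #0x93 → r6=0x93
body[5] add  r6, r3, r3 → r6=0xe8
body[6] sub  r5, r3, r3 → r5=0x00
body[7] sub  r3, r5, r5 → r3=0x00
epilogue: pop r3=0x74, sp=0x86
r2 is caller-saved → body value

REG = 0x0d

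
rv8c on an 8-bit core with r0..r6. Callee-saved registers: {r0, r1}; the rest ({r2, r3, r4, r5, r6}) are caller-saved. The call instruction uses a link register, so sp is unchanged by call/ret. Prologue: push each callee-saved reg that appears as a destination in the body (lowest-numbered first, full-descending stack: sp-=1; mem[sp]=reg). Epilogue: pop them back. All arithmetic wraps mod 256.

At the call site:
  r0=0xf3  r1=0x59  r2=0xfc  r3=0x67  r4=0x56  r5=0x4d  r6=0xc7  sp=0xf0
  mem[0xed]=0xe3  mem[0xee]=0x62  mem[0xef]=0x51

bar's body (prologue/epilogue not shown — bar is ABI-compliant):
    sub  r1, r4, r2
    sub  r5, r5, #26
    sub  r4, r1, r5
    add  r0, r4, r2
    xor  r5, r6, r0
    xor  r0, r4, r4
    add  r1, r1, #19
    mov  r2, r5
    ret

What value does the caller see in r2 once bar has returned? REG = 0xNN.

REG = 0xe4

prologue: push r0 → mem[0xef]=0xf3, sp=0xef
prologue: push r1 → mem[0xee]=0x59, sp=0xee
body[0] sub  r1, r4, r2 → r1=0x5a
body[1] sub  r5, r5, #26 → r5=0x33
body[2] sub  r4, r1, r5 → r4=0x27
body[3] add  r0, r4, r2 → r0=0x23
body[4] xor  r5, r6, r0 → r5=0xe4
body[5] xor  r0, r4, r4 → r0=0x00
body[6] add  r1, r1, #19 → r1=0x6d
body[7] mov  r2, r5 → r2=0xe4
epilogue: pop r1=0x59, sp=0xef
epilogue: pop r0=0xf3, sp=0xf0
r2 is caller-saved → body value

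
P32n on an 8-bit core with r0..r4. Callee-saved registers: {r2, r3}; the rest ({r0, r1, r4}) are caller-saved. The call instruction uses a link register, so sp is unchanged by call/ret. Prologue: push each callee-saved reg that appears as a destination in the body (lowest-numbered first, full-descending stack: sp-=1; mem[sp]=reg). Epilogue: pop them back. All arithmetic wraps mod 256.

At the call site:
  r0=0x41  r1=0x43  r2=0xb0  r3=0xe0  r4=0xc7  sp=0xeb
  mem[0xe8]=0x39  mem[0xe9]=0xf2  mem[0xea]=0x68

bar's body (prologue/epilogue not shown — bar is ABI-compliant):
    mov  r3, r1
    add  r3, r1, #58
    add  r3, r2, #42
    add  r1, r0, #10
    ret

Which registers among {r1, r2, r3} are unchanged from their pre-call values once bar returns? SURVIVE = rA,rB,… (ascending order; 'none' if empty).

SURVIVE = r2,r3

prologue: push r3 → mem[0xea]=0xe0, sp=0xea
body[0] mov  r3, r1 → r3=0x43
body[1] add  r3, r1, #58 → r3=0x7d
body[2] add  r3, r2, #42 → r3=0xda
body[3] add  r1, r0, #10 → r1=0x4b
epilogue: pop r3=0xe0, sp=0xeb
r1: caller-saved, written=True
r2: callee-saved, written=False
r3: callee-saved, written=True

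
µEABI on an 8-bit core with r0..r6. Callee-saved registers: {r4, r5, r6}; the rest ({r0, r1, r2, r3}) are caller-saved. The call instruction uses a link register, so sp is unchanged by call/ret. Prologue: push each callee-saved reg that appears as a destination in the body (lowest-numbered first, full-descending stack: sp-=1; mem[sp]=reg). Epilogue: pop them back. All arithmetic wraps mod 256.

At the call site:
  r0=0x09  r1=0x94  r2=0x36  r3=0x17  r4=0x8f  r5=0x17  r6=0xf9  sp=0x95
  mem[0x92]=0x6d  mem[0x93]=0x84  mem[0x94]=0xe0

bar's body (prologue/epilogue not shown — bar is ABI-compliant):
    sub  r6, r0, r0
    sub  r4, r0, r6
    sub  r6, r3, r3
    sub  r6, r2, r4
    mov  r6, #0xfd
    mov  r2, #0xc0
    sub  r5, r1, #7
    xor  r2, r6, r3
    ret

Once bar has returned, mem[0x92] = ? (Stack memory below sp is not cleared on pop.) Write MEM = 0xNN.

MEM = 0xf9

prologue: push r4 → mem[0x94]=0x8f, sp=0x94
prologue: push r5 → mem[0x93]=0x17, sp=0x93
prologue: push r6 → mem[0x92]=0xf9, sp=0x92
body[0] sub  r6, r0, r0 → r6=0x00
body[1] sub  r4, r0, r6 → r4=0x09
body[2] sub  r6, r3, r3 → r6=0x00
body[3] sub  r6, r2, r4 → r6=0x2d
body[4] mov  r6, #0xfd → r6=0xfd
body[5] mov  r2, #0xc0 → r2=0xc0
body[6] sub  r5, r1, #7 → r5=0x8d
body[7] xor  r2, r6, r3 → r2=0xea
epilogue: pop r6=0xf9, sp=0x93
epilogue: pop r5=0x17, sp=0x94
epilogue: pop r4=0x8f, sp=0x95
prologue pushed ['r4', 'r5', 'r6'] at ['0x94', '0x93', '0x92']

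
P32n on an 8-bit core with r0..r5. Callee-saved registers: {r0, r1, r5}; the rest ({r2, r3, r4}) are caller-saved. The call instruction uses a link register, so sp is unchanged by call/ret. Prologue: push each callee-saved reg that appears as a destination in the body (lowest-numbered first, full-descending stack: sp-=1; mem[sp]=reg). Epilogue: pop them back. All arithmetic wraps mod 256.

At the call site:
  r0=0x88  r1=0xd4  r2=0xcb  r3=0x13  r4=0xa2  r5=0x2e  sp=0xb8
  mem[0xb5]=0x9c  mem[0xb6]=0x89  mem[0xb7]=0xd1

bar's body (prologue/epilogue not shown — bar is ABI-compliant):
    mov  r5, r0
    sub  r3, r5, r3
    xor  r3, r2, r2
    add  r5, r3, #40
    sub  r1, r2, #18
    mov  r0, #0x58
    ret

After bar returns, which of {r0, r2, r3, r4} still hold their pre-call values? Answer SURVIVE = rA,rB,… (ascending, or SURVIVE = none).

prologue: push r0 → mem[0xb7]=0x88, sp=0xb7
prologue: push r1 → mem[0xb6]=0xd4, sp=0xb6
prologue: push r5 → mem[0xb5]=0x2e, sp=0xb5
body[0] mov  r5, r0 → r5=0x88
body[1] sub  r3, r5, r3 → r3=0x75
body[2] xor  r3, r2, r2 → r3=0x00
body[3] add  r5, r3, #40 → r5=0x28
body[4] sub  r1, r2, #18 → r1=0xb9
body[5] mov  r0, #0x58 → r0=0x58
epilogue: pop r5=0x2e, sp=0xb6
epilogue: pop r1=0xd4, sp=0xb7
epilogue: pop r0=0x88, sp=0xb8
r0: callee-saved, written=True
r2: caller-saved, written=False
r3: caller-saved, written=True
r4: caller-saved, written=False

SURVIVE = r0,r2,r4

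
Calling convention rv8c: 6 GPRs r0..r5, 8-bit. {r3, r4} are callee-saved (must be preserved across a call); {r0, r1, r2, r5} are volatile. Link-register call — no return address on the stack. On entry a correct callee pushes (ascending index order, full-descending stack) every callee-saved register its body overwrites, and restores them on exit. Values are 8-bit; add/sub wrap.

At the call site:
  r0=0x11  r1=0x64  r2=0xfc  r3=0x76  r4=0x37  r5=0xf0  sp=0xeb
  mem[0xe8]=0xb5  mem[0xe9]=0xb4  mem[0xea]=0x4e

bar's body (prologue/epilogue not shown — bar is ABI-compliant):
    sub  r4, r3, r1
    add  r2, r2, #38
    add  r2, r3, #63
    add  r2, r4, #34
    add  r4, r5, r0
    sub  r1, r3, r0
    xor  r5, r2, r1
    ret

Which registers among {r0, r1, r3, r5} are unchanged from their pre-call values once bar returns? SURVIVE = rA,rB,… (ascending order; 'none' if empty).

SURVIVE = r0,r3

prologue: push r4 → mem[0xea]=0x37, sp=0xea
body[0] sub  r4, r3, r1 → r4=0x12
body[1] add  r2, r2, #38 → r2=0x22
body[2] add  r2, r3, #63 → r2=0xb5
body[3] add  r2, r4, #34 → r2=0x34
body[4] add  r4, r5, r0 → r4=0x01
body[5] sub  r1, r3, r0 → r1=0x65
body[6] xor  r5, r2, r1 → r5=0x51
epilogue: pop r4=0x37, sp=0xeb
r0: caller-saved, written=False
r1: caller-saved, written=True
r3: callee-saved, written=False
r5: caller-saved, written=True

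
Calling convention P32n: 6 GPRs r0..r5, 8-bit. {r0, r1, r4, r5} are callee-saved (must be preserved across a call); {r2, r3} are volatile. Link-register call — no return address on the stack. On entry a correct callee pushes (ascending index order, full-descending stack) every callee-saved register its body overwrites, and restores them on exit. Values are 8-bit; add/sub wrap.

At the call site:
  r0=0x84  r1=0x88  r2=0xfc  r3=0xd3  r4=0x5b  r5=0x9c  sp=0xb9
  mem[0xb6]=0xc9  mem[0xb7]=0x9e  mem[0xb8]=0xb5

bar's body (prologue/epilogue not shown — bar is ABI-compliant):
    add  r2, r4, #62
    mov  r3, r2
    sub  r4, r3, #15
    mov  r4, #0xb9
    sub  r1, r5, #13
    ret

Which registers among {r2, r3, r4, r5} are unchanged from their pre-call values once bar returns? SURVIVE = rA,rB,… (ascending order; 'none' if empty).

SURVIVE = r4,r5

prologue: push r1 -> mem[0xb8]=0x88, sp=0xb8
prologue: push r4 -> mem[0xb7]=0x5b, sp=0xb7
body[0] add  r2, r4, #62 -> r2=0x99
body[1] mov  r3, r2 -> r3=0x99
body[2] sub  r4, r3, #15 -> r4=0x8a
body[3] mov  r4, #0xb9 -> r4=0xb9
body[4] sub  r1, r5, #13 -> r1=0x8f
epilogue: pop r4=0x5b, sp=0xb8
epilogue: pop r1=0x88, sp=0xb9
r2: caller-saved, written=True
r3: caller-saved, written=True
r4: callee-saved, written=True
r5: callee-saved, written=False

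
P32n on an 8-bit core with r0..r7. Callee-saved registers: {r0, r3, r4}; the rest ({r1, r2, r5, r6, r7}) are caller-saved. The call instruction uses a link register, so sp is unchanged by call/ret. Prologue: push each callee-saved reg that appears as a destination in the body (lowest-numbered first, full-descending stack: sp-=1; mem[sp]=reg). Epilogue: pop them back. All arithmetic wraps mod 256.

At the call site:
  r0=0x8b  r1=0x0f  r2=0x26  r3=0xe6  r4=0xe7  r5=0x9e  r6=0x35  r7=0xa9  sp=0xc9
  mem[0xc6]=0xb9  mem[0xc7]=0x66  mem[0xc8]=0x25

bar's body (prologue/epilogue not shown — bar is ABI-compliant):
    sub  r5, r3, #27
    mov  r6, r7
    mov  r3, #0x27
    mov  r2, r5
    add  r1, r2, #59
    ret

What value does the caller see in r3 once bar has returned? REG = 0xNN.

prologue: push r3 -> mem[0xc8]=0xe6, sp=0xc8
body[0] sub  r5, r3, #27 -> r5=0xcb
body[1] mov  r6, r7 -> r6=0xa9
body[2] mov  r3, #0x27 -> r3=0x27
body[3] mov  r2, r5 -> r2=0xcb
body[4] add  r1, r2, #59 -> r1=0x06
epilogue: pop r3=0xe6, sp=0xc9
r3 is callee-saved -> restored

REG = 0xe6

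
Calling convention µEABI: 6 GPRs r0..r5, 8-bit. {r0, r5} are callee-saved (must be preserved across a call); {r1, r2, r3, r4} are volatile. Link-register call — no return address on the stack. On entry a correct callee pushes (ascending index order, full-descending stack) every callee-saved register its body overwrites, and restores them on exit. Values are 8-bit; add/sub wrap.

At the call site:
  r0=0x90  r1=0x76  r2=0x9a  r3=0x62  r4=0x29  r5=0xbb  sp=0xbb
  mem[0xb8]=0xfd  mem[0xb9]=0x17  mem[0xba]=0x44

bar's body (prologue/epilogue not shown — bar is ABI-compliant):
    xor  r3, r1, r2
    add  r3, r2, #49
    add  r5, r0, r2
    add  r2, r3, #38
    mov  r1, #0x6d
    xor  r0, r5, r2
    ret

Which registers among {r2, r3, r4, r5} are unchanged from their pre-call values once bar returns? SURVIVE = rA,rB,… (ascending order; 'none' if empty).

prologue: push r0 -> mem[0xba]=0x90, sp=0xba
prologue: push r5 -> mem[0xb9]=0xbb, sp=0xb9
body[0] xor  r3, r1, r2 -> r3=0xec
body[1] add  r3, r2, #49 -> r3=0xcb
body[2] add  r5, r0, r2 -> r5=0x2a
body[3] add  r2, r3, #38 -> r2=0xf1
body[4] mov  r1, #0x6d -> r1=0x6d
body[5] xor  r0, r5, r2 -> r0=0xdb
epilogue: pop r5=0xbb, sp=0xba
epilogue: pop r0=0x90, sp=0xbb
r2: caller-saved, written=True
r3: caller-saved, written=True
r4: caller-saved, written=False
r5: callee-saved, written=True

SURVIVE = r4,r5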